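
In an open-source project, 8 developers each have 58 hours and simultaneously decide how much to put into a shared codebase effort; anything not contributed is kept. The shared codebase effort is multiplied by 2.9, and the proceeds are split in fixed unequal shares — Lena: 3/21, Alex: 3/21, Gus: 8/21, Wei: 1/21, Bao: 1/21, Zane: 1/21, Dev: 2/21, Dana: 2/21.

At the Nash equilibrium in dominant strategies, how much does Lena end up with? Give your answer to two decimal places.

82.03 hours

For player j, contributing a unit is worthwhile iff 2.9 × (j's share) ≥ 1, i.e. iff j's share is at least 0.3448.
The only share above 0.3448 is Gus's 8/21, contributing 58; the remaining 7 contribute 0. Total contributed: 58.
Lena keeps 58 and receives 2.9 × 58 × 3/21 = 24.03 from the shared codebase effort, for a payoff of 82.03.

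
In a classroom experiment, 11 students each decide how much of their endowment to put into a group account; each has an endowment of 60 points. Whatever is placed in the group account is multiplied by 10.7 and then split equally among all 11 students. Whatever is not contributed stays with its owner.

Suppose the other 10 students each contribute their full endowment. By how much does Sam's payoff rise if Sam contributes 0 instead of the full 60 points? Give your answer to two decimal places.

1.64 points

Switching from a contribution of 60 to 0 lets Sam keep an extra 60 points, but lowers the group account by 60, which costs Sam their own share of that drop: 10.7/11 × 60 = 58.36.
Net gain = 60 − 58.36 = 1.64. The private return per contributed unit (0.9727) is below 1, so free-riding is indeed the best response regardless of what the others do.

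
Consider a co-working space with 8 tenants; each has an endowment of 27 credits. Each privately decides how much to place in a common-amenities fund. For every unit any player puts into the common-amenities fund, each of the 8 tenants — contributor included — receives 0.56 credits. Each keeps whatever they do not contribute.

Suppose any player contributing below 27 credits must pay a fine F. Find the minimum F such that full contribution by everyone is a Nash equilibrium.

Given the others contribute fully, the best deviation is to contribute 0 (any partial contribution still incurs the fine and gives up units whose private return 0.56 is below 1).
Deviating from 27 to 0 saves 27 credits but forfeits the deviator's share of the drop in the common-amenities fund: 0.56 × 27 = 15.12.
So the deviation gain is 27 − 15.12 = 11.88, and the fine must be at least 11.88 credits to wipe it out.

11.88 credits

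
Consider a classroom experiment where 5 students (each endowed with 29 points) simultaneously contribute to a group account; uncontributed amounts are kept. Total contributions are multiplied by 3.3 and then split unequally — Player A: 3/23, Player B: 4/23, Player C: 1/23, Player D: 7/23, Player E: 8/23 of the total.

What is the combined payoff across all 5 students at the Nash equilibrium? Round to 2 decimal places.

For player j, contributing a unit is worthwhile iff 3.3 × (j's share) ≥ 1, i.e. iff j's share is at least 0.3030.
Player D and Player E clear that bar, contributing 29 each; the remaining 3 contribute 0. Total contributed: 58.
The group account pays out 3.3 × 58 = 191.40 in total (split across the unequal shares, but the aggregate is all that matters for the group sum).
The 3 free-riders keep 29 each, adding 87. Group total = 87 + 191.40 = 278.40.

278.40 points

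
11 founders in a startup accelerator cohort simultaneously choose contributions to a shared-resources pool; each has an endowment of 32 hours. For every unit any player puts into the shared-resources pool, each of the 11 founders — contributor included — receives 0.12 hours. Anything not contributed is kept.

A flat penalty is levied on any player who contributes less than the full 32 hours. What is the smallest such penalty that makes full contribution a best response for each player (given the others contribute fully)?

Given the others contribute fully, the best deviation is to contribute 0 (any partial contribution still incurs the fine and gives up units whose private return 0.12 is below 1).
Deviating from 32 to 0 saves 32 hours but forfeits the deviator's share of the drop in the shared-resources pool: 0.12 × 32 = 3.84.
So the deviation gain is 32 − 3.84 = 28.16, and the fine must be at least 28.16 hours to wipe it out.

28.16 hours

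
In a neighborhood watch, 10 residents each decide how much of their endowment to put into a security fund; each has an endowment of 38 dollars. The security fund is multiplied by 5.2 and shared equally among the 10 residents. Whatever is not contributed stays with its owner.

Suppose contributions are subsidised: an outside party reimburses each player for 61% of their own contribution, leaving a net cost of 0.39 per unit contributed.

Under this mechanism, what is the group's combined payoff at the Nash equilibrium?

The effective private return per unit is now (5.2/10) / 0.39 = 1.3333 > 1, so every player's dominant strategy flips to full contribution.
At the Nash equilibrium everyone contributes 38. Group total payoff = 10 × (38 × 0.61 + 5.2 × 38) = 2207.80.

2207.80 dollars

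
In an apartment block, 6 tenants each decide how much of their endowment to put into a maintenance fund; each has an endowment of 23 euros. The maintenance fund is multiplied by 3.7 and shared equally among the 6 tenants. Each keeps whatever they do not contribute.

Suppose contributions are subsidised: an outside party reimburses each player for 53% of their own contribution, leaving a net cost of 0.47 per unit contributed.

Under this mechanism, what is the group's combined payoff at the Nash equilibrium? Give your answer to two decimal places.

Under the mechanism each unit contributed yields (3.7/6) / 0.47 = 1.3121 back to its contributor per unit of net cost, which exceeds 1, making full contribution the dominant choice for everyone.
At the Nash equilibrium everyone contributes 23. Group total payoff = 6 × (23 × 0.53 + 3.7 × 23) = 583.74.

583.74 euros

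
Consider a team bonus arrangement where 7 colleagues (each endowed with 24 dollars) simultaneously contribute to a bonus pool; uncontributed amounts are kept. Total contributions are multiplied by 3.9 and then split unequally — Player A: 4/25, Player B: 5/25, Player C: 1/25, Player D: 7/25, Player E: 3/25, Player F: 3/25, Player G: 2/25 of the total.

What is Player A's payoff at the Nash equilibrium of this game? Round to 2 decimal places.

38.98 dollars

For player j, contributing a unit is worthwhile iff 3.9 × (j's share) ≥ 1, i.e. iff j's share is at least 0.2564.
Only Player D (7/25) clears that bar, contributing 24; the remaining 6 contribute 0. Total contributed: 24.
Player A keeps 24 and receives 3.9 × 24 × 4/25 = 14.98 from the bonus pool, for a payoff of 38.98.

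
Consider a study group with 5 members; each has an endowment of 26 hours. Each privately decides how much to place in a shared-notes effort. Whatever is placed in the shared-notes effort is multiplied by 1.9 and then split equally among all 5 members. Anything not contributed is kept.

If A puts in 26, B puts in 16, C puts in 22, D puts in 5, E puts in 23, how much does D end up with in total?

55.96 hours

Total contributed: 26 + 16 + 22 + 5 + 23 = 92.
Each receives 1.9 × 92 / 5 = 34.96 from the shared-notes effort.
D keeps 26 − 5 = 21, so D's payoff is 21 + 34.96 = 55.96.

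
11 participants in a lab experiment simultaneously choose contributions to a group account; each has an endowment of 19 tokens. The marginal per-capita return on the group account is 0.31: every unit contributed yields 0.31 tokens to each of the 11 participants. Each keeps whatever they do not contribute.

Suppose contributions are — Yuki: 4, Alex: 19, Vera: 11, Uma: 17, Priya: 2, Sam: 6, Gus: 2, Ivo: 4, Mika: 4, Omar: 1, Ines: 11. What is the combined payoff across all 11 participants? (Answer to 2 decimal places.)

404.21 tokens

Total contributed: 4 + 19 + 11 + 17 + 2 + 6 + 2 + 4 + 4 + 1 + 11 = 81; total kept: 11 × 19 − 81 = 128.
The group account pays out 0.31 × 11 × 81 = 276.21 in aggregate.
Group total = 128 + 276.21 = 404.21.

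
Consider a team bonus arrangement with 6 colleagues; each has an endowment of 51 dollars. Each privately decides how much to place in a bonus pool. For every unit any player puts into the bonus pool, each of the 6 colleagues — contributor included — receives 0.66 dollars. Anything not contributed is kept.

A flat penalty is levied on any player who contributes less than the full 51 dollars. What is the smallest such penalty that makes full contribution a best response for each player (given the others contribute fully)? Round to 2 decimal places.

Given the others contribute fully, the best deviation is to contribute 0 (any partial contribution still incurs the fine and gives up units whose private return 0.66 is below 1).
Deviating from 51 to 0 saves 51 dollars but forfeits the deviator's share of the drop in the bonus pool: 0.66 × 51 = 33.66.
So the deviation gain is 51 − 33.66 = 17.34, and the fine must be at least 17.34 dollars to wipe it out.

17.34 dollars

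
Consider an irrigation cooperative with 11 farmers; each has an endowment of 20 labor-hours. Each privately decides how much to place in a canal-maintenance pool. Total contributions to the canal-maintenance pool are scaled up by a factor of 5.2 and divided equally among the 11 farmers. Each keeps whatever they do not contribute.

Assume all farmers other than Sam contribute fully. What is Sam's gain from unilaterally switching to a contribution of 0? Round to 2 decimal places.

Switching from a contribution of 20 to 0 lets Sam keep an extra 20 labor-hours, but lowers the canal-maintenance pool by 20, which costs Sam their own share of that drop: 5.2/11 × 20 = 9.45.
Net gain = 20 − 9.45 = 10.55. The private return per contributed unit (0.4727) is below 1, so free-riding is indeed the best response regardless of what the others do.

10.55 labor-hours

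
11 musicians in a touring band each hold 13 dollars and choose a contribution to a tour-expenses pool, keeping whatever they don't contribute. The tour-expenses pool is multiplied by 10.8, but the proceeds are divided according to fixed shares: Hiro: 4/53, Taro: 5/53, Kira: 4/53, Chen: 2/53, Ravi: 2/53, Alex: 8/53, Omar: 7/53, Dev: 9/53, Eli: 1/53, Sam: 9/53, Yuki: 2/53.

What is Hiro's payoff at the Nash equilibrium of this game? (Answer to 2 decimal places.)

Player j's private return per contributed unit is 10.8 × (j's share). Contributing is weakly dominant for j when that share is at least 1/10.8 = 0.0926, and contributing 0 is dominant otherwise.
The shares above 0.0926 belong to Taro, Alex, Omar, Dev and Sam, contributing 13 each; the remaining 6 contribute 0. Total contributed: 65.
Hiro keeps 13 and receives 10.8 × 65 × 4/53 = 52.98 from the tour-expenses pool, for a payoff of 65.98.

65.98 dollars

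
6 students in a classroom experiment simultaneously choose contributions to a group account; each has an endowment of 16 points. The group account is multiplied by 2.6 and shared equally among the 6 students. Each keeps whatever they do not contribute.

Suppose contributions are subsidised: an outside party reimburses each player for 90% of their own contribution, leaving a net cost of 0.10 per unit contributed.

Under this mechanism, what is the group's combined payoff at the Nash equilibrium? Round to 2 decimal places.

336.00 points

Under the mechanism each unit contributed yields (2.6/6) / 0.10 = 4.3333 back to its contributor per unit of net cost, which exceeds 1, making full contribution the dominant choice for everyone.
So the Nash equilibrium is full contribution by all 6; the group earns 6 × (16 × 0.90 + 2.6 × 16) = 336.00.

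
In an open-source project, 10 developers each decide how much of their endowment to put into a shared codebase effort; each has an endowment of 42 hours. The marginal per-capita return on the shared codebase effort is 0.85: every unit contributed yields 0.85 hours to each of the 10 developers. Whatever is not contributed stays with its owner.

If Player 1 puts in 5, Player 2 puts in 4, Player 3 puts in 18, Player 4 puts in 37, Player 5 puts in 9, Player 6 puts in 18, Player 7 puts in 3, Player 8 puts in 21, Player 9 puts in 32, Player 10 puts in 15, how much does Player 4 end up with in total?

142.70 hours

Total contributed: 5 + 4 + 18 + 37 + 9 + 18 + 3 + 21 + 32 + 15 = 162.
Each receives 0.85 × 162 = 137.70 from the shared codebase effort.
Player 4 keeps 42 − 37 = 5, so Player 4's payoff is 5 + 137.70 = 142.70.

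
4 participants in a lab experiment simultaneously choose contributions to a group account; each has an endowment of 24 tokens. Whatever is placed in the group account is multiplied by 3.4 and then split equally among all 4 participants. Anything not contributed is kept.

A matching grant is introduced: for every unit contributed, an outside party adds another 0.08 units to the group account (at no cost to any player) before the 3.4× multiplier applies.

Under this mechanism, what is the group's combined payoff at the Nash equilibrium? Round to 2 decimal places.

96.00 tokens

The effective private return is 3.4 × 1.08 / 4 = 0.9180, which is still under 1, so the mechanism doesn't change anyone's dominant strategy: zero contribution.
Everyone keeps their endowment and the group total is 4 × 24 = 96.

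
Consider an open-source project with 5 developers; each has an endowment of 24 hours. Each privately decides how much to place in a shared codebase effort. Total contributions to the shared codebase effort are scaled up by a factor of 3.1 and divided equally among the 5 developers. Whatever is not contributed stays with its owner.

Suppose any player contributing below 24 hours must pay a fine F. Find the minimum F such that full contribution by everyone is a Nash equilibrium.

Given the others contribute fully, the best deviation is to contribute 0 (any partial contribution still incurs the fine and gives up units whose private return 0.6200 is below 1).
Deviating from 24 to 0 saves 24 hours but forfeits the deviator's share of the drop in the shared codebase effort: 3.1/5 × 24 = 14.88.
So the deviation gain is 24 − 14.88 = 9.12, and the fine must be at least 9.12 hours to wipe it out.

9.12 hours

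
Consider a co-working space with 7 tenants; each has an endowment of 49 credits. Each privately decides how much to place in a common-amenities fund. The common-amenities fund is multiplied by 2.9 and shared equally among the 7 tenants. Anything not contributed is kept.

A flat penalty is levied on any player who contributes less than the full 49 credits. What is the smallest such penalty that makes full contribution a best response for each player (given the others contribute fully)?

28.70 credits

Given the others contribute fully, the best deviation is to contribute 0 (any partial contribution still incurs the fine and gives up units whose private return 0.4143 is below 1).
Deviating from 49 to 0 saves 49 credits but forfeits the deviator's share of the drop in the common-amenities fund: 2.9/7 × 49 = 20.30.
So the deviation gain is 49 − 20.30 = 28.70, and the fine must be at least 28.70 credits to wipe it out.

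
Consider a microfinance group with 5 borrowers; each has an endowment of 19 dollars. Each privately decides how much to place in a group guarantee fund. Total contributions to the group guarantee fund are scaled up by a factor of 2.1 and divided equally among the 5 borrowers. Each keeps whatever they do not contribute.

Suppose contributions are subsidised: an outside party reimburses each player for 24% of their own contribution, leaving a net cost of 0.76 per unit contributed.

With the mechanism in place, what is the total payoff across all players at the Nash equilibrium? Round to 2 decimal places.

Even with the mechanism, each unit contributed returns only (2.1/5) / 0.76 = 0.5526 per unit of net cost, so contributing nothing is still dominant.
At the Nash equilibrium no one contributes; group total payoff = 5 × 19 = 95.

95.00 dollars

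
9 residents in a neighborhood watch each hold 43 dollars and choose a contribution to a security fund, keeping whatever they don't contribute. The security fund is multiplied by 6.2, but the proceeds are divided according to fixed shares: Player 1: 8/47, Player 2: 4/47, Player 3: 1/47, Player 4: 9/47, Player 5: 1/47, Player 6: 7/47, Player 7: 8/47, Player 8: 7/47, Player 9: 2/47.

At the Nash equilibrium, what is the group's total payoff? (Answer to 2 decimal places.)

Each unit j contributes comes back to j as 6.2 × (j's share), so j prefers to contribute only if that share exceeds 1/6.2 = 0.1613; otherwise keeping the unit dominates.
Player 1, Player 4 and Player 7 clear that bar, contributing 43 each; the remaining 6 contribute 0. Total contributed: 129.
The security fund pays out 6.2 × 129 = 799.80 in total (split across the unequal shares, but the aggregate is all that matters for the group sum).
The 6 free-riders keep 43 each, adding 258. Group total = 258 + 799.80 = 1057.80.

1057.80 dollars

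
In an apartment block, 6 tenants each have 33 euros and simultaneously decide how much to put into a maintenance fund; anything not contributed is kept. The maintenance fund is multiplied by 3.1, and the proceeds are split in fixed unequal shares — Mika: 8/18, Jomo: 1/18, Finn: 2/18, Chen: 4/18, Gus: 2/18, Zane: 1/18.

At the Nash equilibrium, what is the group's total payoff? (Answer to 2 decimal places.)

267.30 euros

Player j's private return per contributed unit is 3.1 × (j's share). Contributing is weakly dominant for j when that share is at least 1/3.1 = 0.3226, and contributing 0 is dominant otherwise.
Only Mika (8/18) clears that bar, contributing 33; the remaining 5 contribute 0. Total contributed: 33.
The maintenance fund pays out 3.1 × 33 = 102.30 in total (split across the unequal shares, but the aggregate is all that matters for the group sum).
The 5 free-riders keep 33 each, adding 165. Group total = 165 + 102.30 = 267.30.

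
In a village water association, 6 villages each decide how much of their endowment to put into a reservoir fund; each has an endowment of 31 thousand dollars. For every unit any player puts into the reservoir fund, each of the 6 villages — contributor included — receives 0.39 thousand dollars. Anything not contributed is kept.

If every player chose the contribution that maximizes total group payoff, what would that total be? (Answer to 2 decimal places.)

Each contributed unit returns 2.340 to the group as a whole (0.39 to each of 6 players), which exceeds 1, so the social optimum is full contribution: group total = 2.340 × 186 = 435.24.

435.24 thousand dollars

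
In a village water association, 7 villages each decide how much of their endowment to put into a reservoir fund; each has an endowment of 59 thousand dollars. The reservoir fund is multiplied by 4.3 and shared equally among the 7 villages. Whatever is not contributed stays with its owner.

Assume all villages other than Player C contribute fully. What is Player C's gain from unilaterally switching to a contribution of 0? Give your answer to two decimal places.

22.76 thousand dollars

Switching from a contribution of 59 to 0 lets Player C keep an extra 59 thousand dollars, but lowers the reservoir fund by 59, which costs Player C their own share of that drop: 4.3/7 × 59 = 36.24.
Net gain = 59 − 36.24 = 22.76. The private return per contributed unit (0.6143) is below 1, so free-riding is indeed the best response regardless of what the others do.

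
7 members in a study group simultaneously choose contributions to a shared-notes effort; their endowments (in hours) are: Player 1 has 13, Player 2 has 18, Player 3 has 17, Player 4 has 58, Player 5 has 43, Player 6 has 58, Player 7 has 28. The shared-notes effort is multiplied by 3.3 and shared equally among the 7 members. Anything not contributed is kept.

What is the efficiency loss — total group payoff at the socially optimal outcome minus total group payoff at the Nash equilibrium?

540.50 hours

The private return per contributed unit is 3.3/7 = 0.4714 < 1 for every player regardless of endowment, so the Nash equilibrium is zero contribution and the group total is Σ E_j = 13 + 18 + 17 + 58 + 43 + 58 + 28 = 235.
Each contributed unit returns 3.300 to the group, so the social optimum is full contribution by everyone: group total = 3.300 × 235 = 775.50.
Efficiency loss = (3.300 − 1) × 235 = 540.50.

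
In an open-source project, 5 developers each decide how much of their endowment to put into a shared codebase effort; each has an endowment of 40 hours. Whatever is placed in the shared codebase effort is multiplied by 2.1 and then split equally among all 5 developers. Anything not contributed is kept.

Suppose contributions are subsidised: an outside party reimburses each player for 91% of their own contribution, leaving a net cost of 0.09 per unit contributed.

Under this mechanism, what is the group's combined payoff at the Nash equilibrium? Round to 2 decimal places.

The effective private return per unit is now (2.1/5) / 0.09 = 4.6667 > 1, so every player's dominant strategy flips to full contribution.
So the Nash equilibrium is full contribution by all 5; the group earns 5 × (40 × 0.91 + 2.1 × 40) = 602.00.

602.00 hours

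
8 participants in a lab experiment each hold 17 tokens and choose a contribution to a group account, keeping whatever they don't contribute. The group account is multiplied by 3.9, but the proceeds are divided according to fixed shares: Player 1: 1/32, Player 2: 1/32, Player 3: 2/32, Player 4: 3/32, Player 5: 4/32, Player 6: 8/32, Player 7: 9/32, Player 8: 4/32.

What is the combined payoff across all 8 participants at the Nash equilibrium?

A player with share s gets back 3.9·s per unit contributed, so full contribution is dominant for anyone with s > 1/3.9 = 0.2564 and zero contribution is dominant for anyone below.
Only Player 7 (9/32) clears that bar, contributing 17; the remaining 7 contribute 0. Total contributed: 17.
The group account pays out 3.9 × 17 = 66.30 in total (split across the unequal shares, but the aggregate is all that matters for the group sum).
The 7 free-riders keep 17 each, adding 119. Group total = 119 + 66.30 = 185.30.

185.30 tokens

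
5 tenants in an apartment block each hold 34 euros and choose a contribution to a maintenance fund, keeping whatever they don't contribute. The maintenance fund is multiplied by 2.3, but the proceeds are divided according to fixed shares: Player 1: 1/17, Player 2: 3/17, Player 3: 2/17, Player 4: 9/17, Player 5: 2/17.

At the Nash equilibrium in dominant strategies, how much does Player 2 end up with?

For player j, contributing a unit is worthwhile iff 2.3 × (j's share) ≥ 1, i.e. iff j's share is at least 0.4348.
The only share above 0.4348 is Player 4's 9/17, contributing 34; the remaining 4 contribute 0. Total contributed: 34.
Player 2 keeps 34 and receives 2.3 × 34 × 3/17 = 13.80 from the maintenance fund, for a payoff of 47.80.

47.80 euros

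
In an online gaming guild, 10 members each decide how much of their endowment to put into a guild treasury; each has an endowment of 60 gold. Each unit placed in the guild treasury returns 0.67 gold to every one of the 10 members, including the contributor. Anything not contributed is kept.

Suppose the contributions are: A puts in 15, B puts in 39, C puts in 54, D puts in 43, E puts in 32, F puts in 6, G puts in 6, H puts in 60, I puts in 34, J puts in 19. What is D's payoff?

Total contributed: 15 + 39 + 54 + 43 + 32 + 6 + 6 + 60 + 34 + 19 = 308.
Each receives 0.67 × 308 = 206.36 from the guild treasury.
D keeps 60 − 43 = 17, so D's payoff is 17 + 206.36 = 223.36.

223.36 gold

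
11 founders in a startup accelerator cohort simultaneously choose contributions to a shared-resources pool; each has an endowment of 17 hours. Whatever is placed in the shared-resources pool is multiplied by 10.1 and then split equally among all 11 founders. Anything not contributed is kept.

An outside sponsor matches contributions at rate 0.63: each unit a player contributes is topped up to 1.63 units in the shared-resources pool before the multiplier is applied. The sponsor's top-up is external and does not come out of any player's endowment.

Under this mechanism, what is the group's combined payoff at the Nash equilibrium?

The effective private return per unit is now 10.1 × 1.63 / 11 = 1.4966 > 1, so every player's dominant strategy flips to full contribution.
So the Nash equilibrium is full contribution by all 11; the group earns 10.1 × 1.63 × 187 = 3078.58.

3078.58 hours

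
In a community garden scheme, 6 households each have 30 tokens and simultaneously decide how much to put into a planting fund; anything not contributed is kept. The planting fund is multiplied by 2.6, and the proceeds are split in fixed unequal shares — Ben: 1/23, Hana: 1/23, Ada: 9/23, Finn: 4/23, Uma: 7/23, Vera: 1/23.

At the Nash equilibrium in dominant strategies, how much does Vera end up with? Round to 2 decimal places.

A player with share s gets back 2.6·s per unit contributed, so full contribution is dominant for anyone with s > 1/2.6 = 0.3846 and zero contribution is dominant for anyone below.
Ada alone (share 9/23) is above the threshold, contributing 30; the remaining 5 contribute 0. Total contributed: 30.
Vera keeps 30 and receives 2.6 × 30 × 1/23 = 3.39 from the planting fund, for a payoff of 33.39.

33.39 tokens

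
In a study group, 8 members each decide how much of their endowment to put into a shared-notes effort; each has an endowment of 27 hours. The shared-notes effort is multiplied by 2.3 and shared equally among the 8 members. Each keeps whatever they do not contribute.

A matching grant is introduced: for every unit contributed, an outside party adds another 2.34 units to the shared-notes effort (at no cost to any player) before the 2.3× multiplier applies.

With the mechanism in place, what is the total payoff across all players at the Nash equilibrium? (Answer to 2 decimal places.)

216.00 hours

With the mechanism, a contributed unit returns 2.3 × 3.34 / 8 = 0.9603 per unit of net cost — still below 1 — so contributing 0 remains dominant for every player.
At the Nash equilibrium no one contributes; group total payoff = 8 × 27 = 216.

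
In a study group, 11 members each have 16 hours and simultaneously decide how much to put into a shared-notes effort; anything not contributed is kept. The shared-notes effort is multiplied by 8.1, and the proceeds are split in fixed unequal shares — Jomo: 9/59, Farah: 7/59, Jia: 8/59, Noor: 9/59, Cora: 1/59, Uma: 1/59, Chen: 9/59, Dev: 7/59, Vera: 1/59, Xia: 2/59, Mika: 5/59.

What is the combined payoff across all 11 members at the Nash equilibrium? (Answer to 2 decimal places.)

Player j's private return per contributed unit is 8.1 × (j's share). Contributing is weakly dominant for j when that share is at least 1/8.1 = 0.1235, and contributing 0 is dominant otherwise.
Jomo, Jia, Noor and Chen are above the threshold, contributing 16 each; the remaining 7 contribute 0. Total contributed: 64.
The shared-notes effort pays out 8.1 × 64 = 518.40 in total (split across the unequal shares, but the aggregate is all that matters for the group sum).
The 7 free-riders keep 16 each, adding 112. Group total = 112 + 518.40 = 630.40.

630.40 hours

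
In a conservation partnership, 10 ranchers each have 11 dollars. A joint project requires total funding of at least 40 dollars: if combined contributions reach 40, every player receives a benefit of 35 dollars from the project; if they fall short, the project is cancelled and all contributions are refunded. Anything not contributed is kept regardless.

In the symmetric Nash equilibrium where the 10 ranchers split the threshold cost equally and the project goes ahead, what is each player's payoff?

Equal share of the threshold: 40/10 = 4.
At this profile no one gains by cutting their contribution: any cut drops the total below 40, the project is cancelled, contributions are refunded, and the deviator ends with 11, which is less than 11 − 4 + 35 = 42. Contributing more than 4 just wastes the excess. So contributing exactly 4 is a best response.
Each player's payoff: 11 − 4 + 35 = 42.

42 dollars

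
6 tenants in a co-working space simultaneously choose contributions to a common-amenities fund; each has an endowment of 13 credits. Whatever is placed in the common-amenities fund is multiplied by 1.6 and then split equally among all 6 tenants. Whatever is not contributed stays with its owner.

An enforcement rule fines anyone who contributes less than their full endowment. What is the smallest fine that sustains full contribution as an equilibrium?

Given the others contribute fully, the best deviation is to contribute 0 (any partial contribution still incurs the fine and gives up units whose private return 0.2667 is below 1).
Deviating from 13 to 0 saves 13 credits but forfeits the deviator's share of the drop in the common-amenities fund: 1.6/6 × 13 = 3.47.
So the deviation gain is 13 − 3.47 = 9.53, and the fine must be at least 9.53 credits to wipe it out.

9.53 credits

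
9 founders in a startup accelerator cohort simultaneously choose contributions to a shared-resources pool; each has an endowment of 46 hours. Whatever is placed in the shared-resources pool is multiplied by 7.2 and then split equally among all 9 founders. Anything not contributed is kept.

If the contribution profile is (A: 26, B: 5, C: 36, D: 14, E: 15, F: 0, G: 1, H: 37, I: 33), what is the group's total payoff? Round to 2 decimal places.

1449.40 hours

Total contributed: 26 + 5 + 36 + 14 + 15 + 0 + 1 + 37 + 33 = 167; total kept: 9 × 46 − 167 = 247.
The shared-resources pool pays out 7.2 × 167 = 1202.40 in aggregate.
Group total = 247 + 1202.40 = 1449.40.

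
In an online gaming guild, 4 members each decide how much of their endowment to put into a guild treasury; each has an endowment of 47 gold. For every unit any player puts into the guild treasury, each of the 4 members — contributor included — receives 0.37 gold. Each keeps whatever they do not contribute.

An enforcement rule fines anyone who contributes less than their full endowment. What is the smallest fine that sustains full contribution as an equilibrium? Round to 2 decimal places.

Given the others contribute fully, the best deviation is to contribute 0 (any partial contribution still incurs the fine and gives up units whose private return 0.37 is below 1).
Deviating from 47 to 0 saves 47 gold but forfeits the deviator's share of the drop in the guild treasury: 0.37 × 47 = 17.39.
So the deviation gain is 47 − 17.39 = 29.61, and the fine must be at least 29.61 gold to wipe it out.

29.61 gold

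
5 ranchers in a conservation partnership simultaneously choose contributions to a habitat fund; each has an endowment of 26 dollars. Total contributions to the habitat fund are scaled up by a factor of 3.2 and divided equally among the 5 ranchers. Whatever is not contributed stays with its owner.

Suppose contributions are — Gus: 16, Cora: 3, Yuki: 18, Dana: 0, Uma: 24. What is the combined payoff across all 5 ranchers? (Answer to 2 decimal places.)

264.20 dollars

Total contributed: 16 + 3 + 18 + 0 + 24 = 61; total kept: 5 × 26 − 61 = 69.
The habitat fund pays out 3.2 × 61 = 195.20 in aggregate.
Group total = 69 + 195.20 = 264.20.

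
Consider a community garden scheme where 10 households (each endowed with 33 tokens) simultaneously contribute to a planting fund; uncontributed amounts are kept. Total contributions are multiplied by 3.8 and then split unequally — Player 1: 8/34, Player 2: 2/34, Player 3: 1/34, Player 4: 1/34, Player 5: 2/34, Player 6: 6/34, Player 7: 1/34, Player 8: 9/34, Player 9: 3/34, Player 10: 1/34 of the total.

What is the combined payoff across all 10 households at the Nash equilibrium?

For player j, contributing a unit is worthwhile iff 3.8 × (j's share) ≥ 1, i.e. iff j's share is at least 0.2632.
Player 8 alone (share 9/34) is above the threshold, contributing 33; the remaining 9 contribute 0. Total contributed: 33.
The planting fund pays out 3.8 × 33 = 125.40 in total (split across the unequal shares, but the aggregate is all that matters for the group sum).
The 9 free-riders keep 33 each, adding 297. Group total = 297 + 125.40 = 422.40.

422.40 tokens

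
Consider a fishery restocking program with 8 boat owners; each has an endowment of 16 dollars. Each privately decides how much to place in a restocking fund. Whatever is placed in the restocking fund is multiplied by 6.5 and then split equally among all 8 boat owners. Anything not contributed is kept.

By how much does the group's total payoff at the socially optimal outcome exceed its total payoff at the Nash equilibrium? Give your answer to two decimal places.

704.00 dollars

Each contributed unit returns 6.5/8 = 0.8125 to its contributor — below 1 — so contributing 0 is dominant for every player. At the Nash equilibrium everyone keeps their 16, and the group total is 8 × 16 = 128.
Each contributed unit returns 6.500 to the group as a whole (0.8125 to each of 8 players), which exceeds 1, so the social optimum is full contribution: group total = 6.500 × 128 = 832.00.
Efficiency loss = 832.00 − 128 = 704.00.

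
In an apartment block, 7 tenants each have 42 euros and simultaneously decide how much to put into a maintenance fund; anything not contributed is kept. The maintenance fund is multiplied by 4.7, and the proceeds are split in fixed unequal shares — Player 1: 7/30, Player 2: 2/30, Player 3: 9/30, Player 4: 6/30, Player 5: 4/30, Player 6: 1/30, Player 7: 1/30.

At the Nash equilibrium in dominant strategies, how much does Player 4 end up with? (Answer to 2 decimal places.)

For player j, contributing a unit is worthwhile iff 4.7 × (j's share) ≥ 1, i.e. iff j's share is at least 0.2128.
Player 1 and Player 3 are above the threshold, contributing 42 each; the remaining 5 contribute 0. Total contributed: 84.
Player 4 keeps 42 and receives 4.7 × 84 × 6/30 = 78.96 from the maintenance fund, for a payoff of 120.96.

120.96 euros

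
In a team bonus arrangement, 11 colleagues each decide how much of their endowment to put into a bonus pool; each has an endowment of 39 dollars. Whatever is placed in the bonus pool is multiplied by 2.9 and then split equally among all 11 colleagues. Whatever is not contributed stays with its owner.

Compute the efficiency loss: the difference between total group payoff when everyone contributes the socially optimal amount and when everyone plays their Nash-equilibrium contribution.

Each contributed unit returns 2.9/11 = 0.2636 to its contributor — below 1 — so contributing 0 is dominant for every player. At the Nash equilibrium everyone keeps their 39, and the group total is 11 × 39 = 429.
Each contributed unit returns 2.900 to the group as a whole (0.2636 to each of 11 players), which exceeds 1, so the social optimum is full contribution: group total = 2.900 × 429 = 1244.10.
Efficiency loss = 1244.10 − 429 = 815.10.

815.10 dollars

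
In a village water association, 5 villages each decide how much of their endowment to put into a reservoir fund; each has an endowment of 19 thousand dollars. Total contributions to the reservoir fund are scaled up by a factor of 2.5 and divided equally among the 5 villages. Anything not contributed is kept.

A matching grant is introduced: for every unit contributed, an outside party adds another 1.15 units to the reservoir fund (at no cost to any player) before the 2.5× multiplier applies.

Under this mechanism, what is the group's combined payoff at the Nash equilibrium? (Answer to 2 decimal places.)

510.63 thousand dollars

Under the mechanism each unit contributed yields 2.5 × 2.15 / 5 = 1.0750 back to its contributor per unit of net cost, which exceeds 1, making full contribution the dominant choice for everyone.
At the Nash equilibrium everyone contributes 19. Group total payoff = 2.5 × 2.15 × 95 = 510.63.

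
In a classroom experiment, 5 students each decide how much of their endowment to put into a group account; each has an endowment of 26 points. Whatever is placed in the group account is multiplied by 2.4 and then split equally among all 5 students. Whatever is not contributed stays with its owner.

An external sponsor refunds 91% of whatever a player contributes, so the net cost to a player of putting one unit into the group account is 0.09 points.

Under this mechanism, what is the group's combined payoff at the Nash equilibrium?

430.30 points

With the mechanism, a contributed unit returns (2.4/5) / 0.09 = 5.3333 per unit of net cost to the contributor — now above 1 — so contributing fully is weakly dominant for every player.
At the Nash equilibrium everyone contributes 26. Group total payoff = 5 × (26 × 0.91 + 2.4 × 26) = 430.30.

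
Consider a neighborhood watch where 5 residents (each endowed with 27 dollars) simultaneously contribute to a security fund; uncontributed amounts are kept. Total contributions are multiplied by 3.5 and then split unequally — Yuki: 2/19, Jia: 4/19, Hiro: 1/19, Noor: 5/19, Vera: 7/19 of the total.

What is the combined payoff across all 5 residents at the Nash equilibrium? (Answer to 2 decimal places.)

202.50 dollars

For player j, contributing a unit is worthwhile iff 3.5 × (j's share) ≥ 1, i.e. iff j's share is at least 0.2857.
The only share above 0.2857 is Vera's 7/19, contributing 27; the remaining 4 contribute 0. Total contributed: 27.
The security fund pays out 3.5 × 27 = 94.50 in total (split across the unequal shares, but the aggregate is all that matters for the group sum).
The 4 free-riders keep 27 each, adding 108. Group total = 108 + 94.50 = 202.50.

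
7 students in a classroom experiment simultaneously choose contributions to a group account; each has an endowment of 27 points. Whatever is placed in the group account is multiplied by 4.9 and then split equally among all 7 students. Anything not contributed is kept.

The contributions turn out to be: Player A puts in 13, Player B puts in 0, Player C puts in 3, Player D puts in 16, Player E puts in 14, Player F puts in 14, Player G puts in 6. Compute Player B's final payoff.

73.20 points

Total contributed: 13 + 0 + 3 + 16 + 14 + 14 + 6 = 66.
Each receives 4.9 × 66 / 7 = 46.20 from the group account.
Player B keeps 27 − 0 = 27, so Player B's payoff is 27 + 46.20 = 73.20.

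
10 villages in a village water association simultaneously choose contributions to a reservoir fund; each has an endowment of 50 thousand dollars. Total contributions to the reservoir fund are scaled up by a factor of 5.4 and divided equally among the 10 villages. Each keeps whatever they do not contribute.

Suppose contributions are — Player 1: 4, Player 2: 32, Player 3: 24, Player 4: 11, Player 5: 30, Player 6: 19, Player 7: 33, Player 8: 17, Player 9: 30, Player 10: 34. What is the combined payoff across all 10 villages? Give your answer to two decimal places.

1529.60 thousand dollars

Total contributed: 4 + 32 + 24 + 11 + 30 + 19 + 33 + 17 + 30 + 34 = 234; total kept: 10 × 50 − 234 = 266.
The reservoir fund pays out 5.4 × 234 = 1263.60 in aggregate.
Group total = 266 + 1263.60 = 1529.60.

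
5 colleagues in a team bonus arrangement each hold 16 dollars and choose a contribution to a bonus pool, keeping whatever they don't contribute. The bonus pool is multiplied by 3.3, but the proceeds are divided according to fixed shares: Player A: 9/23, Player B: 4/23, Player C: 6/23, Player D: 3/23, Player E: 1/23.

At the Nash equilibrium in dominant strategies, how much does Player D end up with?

22.89 dollars

A player with share s gets back 3.3·s per unit contributed, so full contribution is dominant for anyone with s > 1/3.3 = 0.3030 and zero contribution is dominant for anyone below.
Only Player A (9/23) clears that bar, contributing 16; the remaining 4 contribute 0. Total contributed: 16.
Player D keeps 16 and receives 3.3 × 16 × 3/23 = 6.89 from the bonus pool, for a payoff of 22.89.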